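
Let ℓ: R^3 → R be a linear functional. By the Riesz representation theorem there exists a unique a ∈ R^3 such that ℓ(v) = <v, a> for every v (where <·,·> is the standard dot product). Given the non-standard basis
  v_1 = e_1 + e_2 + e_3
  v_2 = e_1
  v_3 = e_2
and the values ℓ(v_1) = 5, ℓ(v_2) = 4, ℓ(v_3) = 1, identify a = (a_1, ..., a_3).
a = (4, 1, 0)

Write a = (a_1, ..., a_3) in the standard basis. For each basis vector v_i, ℓ(v_i) = <v_i, a> is a linear equation in the a_j's. Collect the n equations into a matrix system V a = ℓ, where row i of V is v_i (expressed in the standard basis). Since V is invertible (lower-triangular with 1s on the diagonal, up to permutation), solve by back-substitution:
  V =
[[1, 1, 1],
 [1, 0, 0],
 [0, 1, 0]]
  V a = (5, 4, 1)
Solving gives a = (4, 1, 0).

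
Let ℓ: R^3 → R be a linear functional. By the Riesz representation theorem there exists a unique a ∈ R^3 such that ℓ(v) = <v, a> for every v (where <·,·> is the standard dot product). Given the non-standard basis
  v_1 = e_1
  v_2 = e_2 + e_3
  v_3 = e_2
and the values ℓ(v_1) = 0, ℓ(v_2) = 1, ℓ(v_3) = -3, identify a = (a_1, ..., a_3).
a = (0, -3, 4)

Write a = (a_1, ..., a_3) in the standard basis. For each basis vector v_i, ℓ(v_i) = <v_i, a> is a linear equation in the a_j's. Collect the n equations into a matrix system V a = ℓ, where row i of V is v_i (expressed in the standard basis). Since V is invertible (lower-triangular with 1s on the diagonal, up to permutation), solve by back-substitution:
  V =
[[1, 0, 0],
 [0, 1, 1],
 [0, 1, 0]]
  V a = (0, 1, -3)
Solving gives a = (0, -3, 4).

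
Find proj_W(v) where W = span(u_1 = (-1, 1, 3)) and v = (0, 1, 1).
proj_W(v) = (-4/11, 4/11, 12/11)

Set up U = [u_1 | ... | u_1] ∈ R^(3×1). The projector onto W = col(U) is P = U (U^T U)^(-1) U^T.
Compute U^T U =
  [11],
and U^T v = (4).
Solve U^T U · c = U^T v for the coefficients: c = (4/11). The projection is proj_W(v) = U c.
Check: (v - proj_W(v)) · u_1 = 0  (should be 0).
Result: proj_W(v) = (-4/11, 4/11, 12/11).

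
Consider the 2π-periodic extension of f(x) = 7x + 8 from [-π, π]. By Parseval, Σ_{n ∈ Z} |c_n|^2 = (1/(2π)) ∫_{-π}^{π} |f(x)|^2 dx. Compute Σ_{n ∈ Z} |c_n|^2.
Σ |c_n|^2 = 49π^2/3 + 64

Expand and integrate term by term over [-π, π]:
  ∫ (7x)^2 dx = 49·(2π^3/3); ∫ 2·7·(8)·x dx = 0 (odd integrand); ∫ 8^2 dx = 64·2π.
So (1/(2π)) ∫_{-π}^{π} (7x + 8)^2 dx = 49π^2/3 + 64 = 49π^2/3 + 64.
Parseval ⇒ Σ |c_n|^2 = 49π^2/3 + 64.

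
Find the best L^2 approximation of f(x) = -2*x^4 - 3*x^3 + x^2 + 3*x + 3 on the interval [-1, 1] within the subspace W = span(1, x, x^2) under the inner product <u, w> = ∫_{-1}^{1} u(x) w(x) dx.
g(x) = -5*x^2/7 + 6*x/5 + 111/35

The best approximation g ∈ W is the orthogonal projection of f onto W. Writing g = a_0 + a_1 x + a_2 x^2, the coefficients solve the normal equations G · a = b where
  G_{ij} = <φ_i, φ_j> and b_i = <f, φ_i>, with φ_0 = 1, φ_1 = x, φ_2 = x^2.
G =
  [2, 0, 2/3]
  [0, 2/3, 0]
  [2/3, 0, 2/5],
b = (88/15, 4/5, 64/35).
Solving gives a_0 = 111/35, a_1 = 6/5, a_2 = -5/7, so
  g(x) = -5*x^2/7 + 6*x/5 + 111/35.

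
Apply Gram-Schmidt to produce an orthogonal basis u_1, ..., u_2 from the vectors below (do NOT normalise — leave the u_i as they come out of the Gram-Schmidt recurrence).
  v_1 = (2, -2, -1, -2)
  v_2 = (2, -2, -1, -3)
Orthogonal basis:
  u_1 = (2, -2, -1, -2)
  u_2 = (-4/13, 4/13, 2/13, -9/13)

Apply the Gram-Schmidt recurrence
  u_1 = v_1
  u_i = v_i − Σ_{j<i} ((v_i · u_j) / (u_j · u_j)) · u_j.

Step by step this gives:
  u_1 = (2, -2, -1, -2)
  u_2 = (-4/13, 4/13, 2/13, -9/13)

Orthogonality check:
  u_2 · u_1 = 0 (should be 0)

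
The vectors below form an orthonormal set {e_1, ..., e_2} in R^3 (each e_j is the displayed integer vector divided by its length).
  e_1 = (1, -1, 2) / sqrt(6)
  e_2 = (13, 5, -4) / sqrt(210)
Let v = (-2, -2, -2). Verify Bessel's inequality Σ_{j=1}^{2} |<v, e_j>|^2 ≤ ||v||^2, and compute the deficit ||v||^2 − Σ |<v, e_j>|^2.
Σ |<v, e_j>|^2 = 32/5; ||v||^2 = 12; deficit = 28/5

Write each e_j = u_j / sqrt(<u_j, u_j>) where u_j is the displayed integer vector. Then <v, e_j> = <v, u_j> / sqrt(<u_j, u_j>), so |<v, e_j>|^2 = <v, u_j>^2 / <u_j, u_j>.
Coefficients: <v, e_1> = -4/sqrt(6), <v, e_2> = -28/sqrt(210).
Square and sum: Σ |<v, e_j>|^2 = 32/5.
Compute ||v||^2 = v·v = 12.
Deficit = 12 − 32/5 = 28/5 ≥ 0, confirming Bessel's inequality. (The deficit equals ||v − Σ <v,e_j> e_j||^2, the squared distance from v to span{e_j}.)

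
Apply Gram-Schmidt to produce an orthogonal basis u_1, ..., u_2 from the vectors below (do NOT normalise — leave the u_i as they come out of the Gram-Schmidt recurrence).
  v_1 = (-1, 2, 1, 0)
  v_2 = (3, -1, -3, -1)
Orthogonal basis:
  u_1 = (-1, 2, 1, 0)
  u_2 = (5/3, 5/3, -5/3, -1)

Apply the Gram-Schmidt recurrence
  u_1 = v_1
  u_i = v_i − Σ_{j<i} ((v_i · u_j) / (u_j · u_j)) · u_j.

Step by step this gives:
  u_1 = (-1, 2, 1, 0)
  u_2 = (5/3, 5/3, -5/3, -1)

Orthogonality check:
  u_2 · u_1 = 0 (should be 0)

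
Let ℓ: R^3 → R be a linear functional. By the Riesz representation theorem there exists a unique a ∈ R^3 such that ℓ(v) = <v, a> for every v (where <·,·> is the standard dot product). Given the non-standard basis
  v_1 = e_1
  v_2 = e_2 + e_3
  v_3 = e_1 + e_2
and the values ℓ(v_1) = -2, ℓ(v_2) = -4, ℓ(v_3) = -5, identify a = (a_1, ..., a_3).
a = (-2, -3, -1)

Write a = (a_1, ..., a_3) in the standard basis. For each basis vector v_i, ℓ(v_i) = <v_i, a> is a linear equation in the a_j's. Collect the n equations into a matrix system V a = ℓ, where row i of V is v_i (expressed in the standard basis). Since V is invertible (lower-triangular with 1s on the diagonal, up to permutation), solve by back-substitution:
  V =
[[1, 0, 0],
 [0, 1, 1],
 [1, 1, 0]]
  V a = (-2, -4, -5)
Solving gives a = (-2, -3, -1).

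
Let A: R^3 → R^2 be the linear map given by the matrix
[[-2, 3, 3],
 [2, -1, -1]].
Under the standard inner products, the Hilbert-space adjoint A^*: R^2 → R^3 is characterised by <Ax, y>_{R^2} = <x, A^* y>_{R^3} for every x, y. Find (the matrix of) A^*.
A^* = A^T =
[[-2, 2],
 [3, -1],
 [3, -1]]

For real matrices with standard dot products, the defining identity <Ax, y> = <x, A^* y> gives (Ax)^T y = x^T (A^*) y, i.e. x^T A^T y = x^T (A^*) y. Since this holds for all x, y, we must have A^* = A^T. Therefore
A^* =
[[-2, 2],
 [3, -1],
 [3, -1]].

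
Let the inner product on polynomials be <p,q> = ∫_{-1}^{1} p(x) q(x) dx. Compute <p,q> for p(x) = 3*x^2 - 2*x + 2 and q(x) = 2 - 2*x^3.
<p,q> = 68/5

Expand the product: p(x)·q(x) = -6*x^5 + 4*x^4 - 4*x^3 + 6*x^2 - 4*x + 4.
∫_{-1}^{1} of each monomial x^k gives [2/(k+1) if k even, 0 if k odd]. Integrating term-by-term (or equivalently evaluating the antiderivative F(x) = -x^6 + 4*x^5/5 - x^4 + 2*x^3 - 2*x^2 + 4*x at the endpoints):
  F(1) − F(−1) = 14/5 − (-54/5) = 68/5.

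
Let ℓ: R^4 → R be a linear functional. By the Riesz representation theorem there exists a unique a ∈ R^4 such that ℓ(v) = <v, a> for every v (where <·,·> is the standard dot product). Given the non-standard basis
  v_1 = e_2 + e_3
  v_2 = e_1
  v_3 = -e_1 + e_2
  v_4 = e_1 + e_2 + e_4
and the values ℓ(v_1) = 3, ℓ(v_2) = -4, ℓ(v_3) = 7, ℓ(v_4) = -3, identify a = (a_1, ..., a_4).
a = (-4, 3, 0, -2)

Write a = (a_1, ..., a_4) in the standard basis. For each basis vector v_i, ℓ(v_i) = <v_i, a> is a linear equation in the a_j's. Collect the n equations into a matrix system V a = ℓ, where row i of V is v_i (expressed in the standard basis). Since V is invertible (lower-triangular with 1s on the diagonal, up to permutation), solve by back-substitution:
  V =
[[0, 1, 1, 0],
 [1, 0, 0, 0],
 [-1, 1, 0, 0],
 [1, 1, 0, 1]]
  V a = (3, -4, 7, -3)
Solving gives a = (-4, 3, 0, -2).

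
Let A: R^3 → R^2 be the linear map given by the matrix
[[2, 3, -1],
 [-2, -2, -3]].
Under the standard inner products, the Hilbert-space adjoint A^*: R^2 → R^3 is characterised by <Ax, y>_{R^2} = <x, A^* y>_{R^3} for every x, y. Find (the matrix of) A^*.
A^* = A^T =
[[2, -2],
 [3, -2],
 [-1, -3]]

For real matrices with standard dot products, the defining identity <Ax, y> = <x, A^* y> gives (Ax)^T y = x^T (A^*) y, i.e. x^T A^T y = x^T (A^*) y. Since this holds for all x, y, we must have A^* = A^T. Therefore
A^* =
[[2, -2],
 [3, -2],
 [-1, -3]].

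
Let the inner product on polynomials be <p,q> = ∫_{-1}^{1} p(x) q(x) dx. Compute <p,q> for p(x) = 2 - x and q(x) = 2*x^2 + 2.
<p,q> = 32/3

Expand the product: p(x)·q(x) = -2*x^3 + 4*x^2 - 2*x + 4.
∫_{-1}^{1} of each monomial x^k gives [2/(k+1) if k even, 0 if k odd]. Integrating term-by-term (or equivalently evaluating the antiderivative F(x) = -x^4/2 + 4*x^3/3 - x^2 + 4*x at the endpoints):
  F(1) − F(−1) = 23/6 − (-41/6) = 32/3.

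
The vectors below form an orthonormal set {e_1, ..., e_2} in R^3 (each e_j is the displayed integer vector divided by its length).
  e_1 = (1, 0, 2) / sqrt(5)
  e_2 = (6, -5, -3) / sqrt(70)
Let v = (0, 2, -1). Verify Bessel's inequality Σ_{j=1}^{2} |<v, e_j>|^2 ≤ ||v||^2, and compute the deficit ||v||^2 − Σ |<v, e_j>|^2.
Σ |<v, e_j>|^2 = 3/2; ||v||^2 = 5; deficit = 7/2

Write each e_j = u_j / sqrt(<u_j, u_j>) where u_j is the displayed integer vector. Then <v, e_j> = <v, u_j> / sqrt(<u_j, u_j>), so |<v, e_j>|^2 = <v, u_j>^2 / <u_j, u_j>.
Coefficients: <v, e_1> = -2/sqrt(5), <v, e_2> = -7/sqrt(70).
Square and sum: Σ |<v, e_j>|^2 = 3/2.
Compute ||v||^2 = v·v = 5.
Deficit = 5 − 3/2 = 7/2 ≥ 0, confirming Bessel's inequality. (The deficit equals ||v − Σ <v,e_j> e_j||^2, the squared distance from v to span{e_j}.)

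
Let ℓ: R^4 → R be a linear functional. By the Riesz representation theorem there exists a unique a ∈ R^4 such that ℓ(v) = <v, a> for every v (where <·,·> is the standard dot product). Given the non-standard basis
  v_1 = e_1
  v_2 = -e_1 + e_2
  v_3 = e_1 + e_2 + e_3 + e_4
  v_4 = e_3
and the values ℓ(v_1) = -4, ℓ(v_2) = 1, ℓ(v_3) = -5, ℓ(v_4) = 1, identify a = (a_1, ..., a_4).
a = (-4, -3, 1, 1)

Write a = (a_1, ..., a_4) in the standard basis. For each basis vector v_i, ℓ(v_i) = <v_i, a> is a linear equation in the a_j's. Collect the n equations into a matrix system V a = ℓ, where row i of V is v_i (expressed in the standard basis). Since V is invertible (lower-triangular with 1s on the diagonal, up to permutation), solve by back-substitution:
  V =
[[1, 0, 0, 0],
 [-1, 1, 0, 0],
 [1, 1, 1, 1],
 [0, 0, 1, 0]]
  V a = (-4, 1, -5, 1)
Solving gives a = (-4, -3, 1, 1).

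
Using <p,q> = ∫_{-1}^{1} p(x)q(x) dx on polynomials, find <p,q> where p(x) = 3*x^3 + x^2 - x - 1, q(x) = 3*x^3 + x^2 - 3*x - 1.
<p,q> = 88/105

Expand the product: p(x)·q(x) = 9*x^6 + 6*x^5 - 11*x^4 - 10*x^3 + x^2 + 4*x + 1.
∫_{-1}^{1} of each monomial x^k gives [2/(k+1) if k even, 0 if k odd]. Integrating term-by-term (or equivalently evaluating the antiderivative F(x) = 9*x^7/7 + x^6 - 11*x^5/5 - 5*x^4/2 + x^3/3 + 2*x^2 + x at the endpoints):
  F(1) − F(−1) = 193/210 − (17/210) = 88/105.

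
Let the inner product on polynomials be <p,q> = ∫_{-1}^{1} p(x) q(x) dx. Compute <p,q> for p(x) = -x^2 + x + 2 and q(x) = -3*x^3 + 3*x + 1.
<p,q> = 62/15

Expand the product: p(x)·q(x) = 3*x^5 - 3*x^4 - 9*x^3 + 2*x^2 + 7*x + 2.
∫_{-1}^{1} of each monomial x^k gives [2/(k+1) if k even, 0 if k odd]. Integrating term-by-term (or equivalently evaluating the antiderivative F(x) = x^6/2 - 3*x^5/5 - 9*x^4/4 + 2*x^3/3 + 7*x^2/2 + 2*x at the endpoints):
  F(1) − F(−1) = 229/60 − (-19/60) = 62/15.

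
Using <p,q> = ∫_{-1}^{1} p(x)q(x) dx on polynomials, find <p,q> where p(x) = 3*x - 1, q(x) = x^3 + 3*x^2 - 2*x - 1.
<p,q> = -14/5

Expand the product: p(x)·q(x) = 3*x^4 + 8*x^3 - 9*x^2 - x + 1.
∫_{-1}^{1} of each monomial x^k gives [2/(k+1) if k even, 0 if k odd]. Integrating term-by-term (or equivalently evaluating the antiderivative F(x) = 3*x^5/5 + 2*x^4 - 3*x^3 - x^2/2 + x at the endpoints):
  F(1) − F(−1) = 1/10 − (29/10) = -14/5.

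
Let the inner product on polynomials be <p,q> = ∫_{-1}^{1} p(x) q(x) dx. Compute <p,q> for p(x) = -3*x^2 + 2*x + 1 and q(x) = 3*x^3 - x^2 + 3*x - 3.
<p,q> = 104/15

Expand the product: p(x)·q(x) = -9*x^5 + 9*x^4 - 8*x^3 + 14*x^2 - 3*x - 3.
∫_{-1}^{1} of each monomial x^k gives [2/(k+1) if k even, 0 if k odd]. Integrating term-by-term (or equivalently evaluating the antiderivative F(x) = -3*x^6/2 + 9*x^5/5 - 2*x^4 + 14*x^3/3 - 3*x^2/2 - 3*x at the endpoints):
  F(1) − F(−1) = -23/15 − (-127/15) = 104/15.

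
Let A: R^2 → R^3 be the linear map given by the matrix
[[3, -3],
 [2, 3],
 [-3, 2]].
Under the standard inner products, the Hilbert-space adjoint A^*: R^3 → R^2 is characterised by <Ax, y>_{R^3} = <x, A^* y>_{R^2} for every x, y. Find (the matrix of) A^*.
A^* = A^T =
[[3, 2, -3],
 [-3, 3, 2]]

For real matrices with standard dot products, the defining identity <Ax, y> = <x, A^* y> gives (Ax)^T y = x^T (A^*) y, i.e. x^T A^T y = x^T (A^*) y. Since this holds for all x, y, we must have A^* = A^T. Therefore
A^* =
[[3, 2, -3],
 [-3, 3, 2]].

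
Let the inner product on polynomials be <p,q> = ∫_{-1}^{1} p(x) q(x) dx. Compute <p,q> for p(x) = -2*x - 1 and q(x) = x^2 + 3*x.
<p,q> = -14/3

Expand the product: p(x)·q(x) = -2*x^3 - 7*x^2 - 3*x.
∫_{-1}^{1} of each monomial x^k gives [2/(k+1) if k even, 0 if k odd]. Integrating term-by-term (or equivalently evaluating the antiderivative F(x) = -x^4/2 - 7*x^3/3 - 3*x^2/2 at the endpoints):
  F(1) − F(−1) = -13/3 − (1/3) = -14/3.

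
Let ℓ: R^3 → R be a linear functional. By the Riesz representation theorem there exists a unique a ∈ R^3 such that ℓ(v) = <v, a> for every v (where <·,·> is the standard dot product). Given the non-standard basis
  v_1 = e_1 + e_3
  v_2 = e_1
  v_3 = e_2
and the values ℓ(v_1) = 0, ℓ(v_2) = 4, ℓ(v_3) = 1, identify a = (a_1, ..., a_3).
a = (4, 1, -4)

Write a = (a_1, ..., a_3) in the standard basis. For each basis vector v_i, ℓ(v_i) = <v_i, a> is a linear equation in the a_j's. Collect the n equations into a matrix system V a = ℓ, where row i of V is v_i (expressed in the standard basis). Since V is invertible (lower-triangular with 1s on the diagonal, up to permutation), solve by back-substitution:
  V =
[[1, 0, 1],
 [1, 0, 0],
 [0, 1, 0]]
  V a = (0, 4, 1)
Solving gives a = (4, 1, -4).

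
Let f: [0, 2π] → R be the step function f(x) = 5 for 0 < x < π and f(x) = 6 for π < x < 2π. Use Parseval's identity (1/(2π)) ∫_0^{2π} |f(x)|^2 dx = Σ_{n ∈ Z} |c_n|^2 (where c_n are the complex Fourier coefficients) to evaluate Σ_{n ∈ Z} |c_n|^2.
Σ |c_n|^2 = 61/2

Parseval equates the L^2 energy of f (normalised by 1/(2π)) with the ℓ^2 sum of its Fourier coefficients: (1/(2π)) ∫_0^{2π} |f|^2 = Σ |c_n|^2.
Compute the left side: (1/(2π)) [∫_0^π 5^2 dx + ∫_π^{2π} 6^2 dx] = (1/(2π)) · (25π + 36π) = (25 + 36)/2 = 61/2.
So Σ_{n ∈ Z} |c_n|^2 = 61/2.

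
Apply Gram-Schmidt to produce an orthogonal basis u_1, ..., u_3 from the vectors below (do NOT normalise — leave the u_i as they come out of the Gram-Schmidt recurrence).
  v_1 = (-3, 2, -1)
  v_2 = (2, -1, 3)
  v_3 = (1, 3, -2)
Orthogonal basis:
  u_1 = (-3, 2, -1)
  u_2 = (-5/14, 4/7, 31/14)
  u_3 = (28/15, 196/75, -28/75)

Apply the Gram-Schmidt recurrence
  u_1 = v_1
  u_i = v_i − Σ_{j<i} ((v_i · u_j) / (u_j · u_j)) · u_j.

Step by step this gives:
  u_1 = (-3, 2, -1)
  u_2 = (-5/14, 4/7, 31/14)
  u_3 = (28/15, 196/75, -28/75)

Orthogonality check:
  u_2 · u_1 = 0 (should be 0)
  u_3 · u_1 = 0 (should be 0)
  u_3 · u_2 = 0 (should be 0)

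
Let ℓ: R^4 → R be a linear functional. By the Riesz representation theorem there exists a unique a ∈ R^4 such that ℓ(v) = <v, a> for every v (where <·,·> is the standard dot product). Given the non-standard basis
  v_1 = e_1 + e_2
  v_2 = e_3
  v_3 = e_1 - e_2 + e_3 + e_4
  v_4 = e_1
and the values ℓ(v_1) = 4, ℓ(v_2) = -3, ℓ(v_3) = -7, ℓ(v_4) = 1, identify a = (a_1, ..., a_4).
a = (1, 3, -3, -2)

Write a = (a_1, ..., a_4) in the standard basis. For each basis vector v_i, ℓ(v_i) = <v_i, a> is a linear equation in the a_j's. Collect the n equations into a matrix system V a = ℓ, where row i of V is v_i (expressed in the standard basis). Since V is invertible (lower-triangular with 1s on the diagonal, up to permutation), solve by back-substitution:
  V =
[[1, 1, 0, 0],
 [0, 0, 1, 0],
 [1, -1, 1, 1],
 [1, 0, 0, 0]]
  V a = (4, -3, -7, 1)
Solving gives a = (1, 3, -3, -2).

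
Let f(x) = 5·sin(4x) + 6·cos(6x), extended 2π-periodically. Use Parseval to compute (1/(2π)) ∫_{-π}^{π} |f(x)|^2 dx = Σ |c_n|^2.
Σ |c_n|^2 = 61/2

Expand |f|^2 and use orthogonality of {sin(nx), cos(mx)} on [-π, π]:
  ∫_{-π}^{π} sin(nx)^2 dx = π, ∫ cos(mx)^2 dx = π, and cross terms integrate to 0.
So ∫_{-π}^{π} f(x)^2 dx = 5^2 · π + 6^2 · π = (25 + 36)π.
Divide by 2π: (25 + 36)/2 = 61/2.
By Parseval, this equals Σ |c_n|^2.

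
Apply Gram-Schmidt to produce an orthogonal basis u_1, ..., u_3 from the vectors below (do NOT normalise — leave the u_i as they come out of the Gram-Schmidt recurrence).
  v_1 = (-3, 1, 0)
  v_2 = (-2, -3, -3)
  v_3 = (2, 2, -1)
Orthogonal basis:
  u_1 = (-3, 1, 0)
  u_2 = (-11/10, -33/10, -3)
  u_3 = (105/211, 315/211, -385/211)

Apply the Gram-Schmidt recurrence
  u_1 = v_1
  u_i = v_i − Σ_{j<i} ((v_i · u_j) / (u_j · u_j)) · u_j.

Step by step this gives:
  u_1 = (-3, 1, 0)
  u_2 = (-11/10, -33/10, -3)
  u_3 = (105/211, 315/211, -385/211)

Orthogonality check:
  u_2 · u_1 = 0 (should be 0)
  u_3 · u_1 = 0 (should be 0)
  u_3 · u_2 = 0 (should be 0)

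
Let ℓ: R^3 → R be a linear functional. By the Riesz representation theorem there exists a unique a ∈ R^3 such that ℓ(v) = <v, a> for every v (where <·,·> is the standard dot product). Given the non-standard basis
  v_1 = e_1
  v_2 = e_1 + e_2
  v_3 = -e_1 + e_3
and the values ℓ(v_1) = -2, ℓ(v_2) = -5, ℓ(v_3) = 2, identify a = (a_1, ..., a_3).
a = (-2, -3, 0)

Write a = (a_1, ..., a_3) in the standard basis. For each basis vector v_i, ℓ(v_i) = <v_i, a> is a linear equation in the a_j's. Collect the n equations into a matrix system V a = ℓ, where row i of V is v_i (expressed in the standard basis). Since V is invertible (lower-triangular with 1s on the diagonal, up to permutation), solve by back-substitution:
  V =
[[1, 0, 0],
 [1, 1, 0],
 [-1, 0, 1]]
  V a = (-2, -5, 2)
Solving gives a = (-2, -3, 0).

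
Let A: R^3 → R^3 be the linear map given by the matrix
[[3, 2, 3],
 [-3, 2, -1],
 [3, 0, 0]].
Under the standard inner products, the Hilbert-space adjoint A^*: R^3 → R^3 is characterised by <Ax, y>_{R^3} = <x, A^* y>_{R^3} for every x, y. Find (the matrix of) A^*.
A^* = A^T =
[[3, -3, 3],
 [2, 2, 0],
 [3, -1, 0]]

For real matrices with standard dot products, the defining identity <Ax, y> = <x, A^* y> gives (Ax)^T y = x^T (A^*) y, i.e. x^T A^T y = x^T (A^*) y. Since this holds for all x, y, we must have A^* = A^T. Therefore
A^* =
[[3, -3, 3],
 [2, 2, 0],
 [3, -1, 0]].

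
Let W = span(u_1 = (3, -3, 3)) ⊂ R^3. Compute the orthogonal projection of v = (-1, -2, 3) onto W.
proj_W(v) = (4/3, -4/3, 4/3)

Set up U = [u_1 | ... | u_1] ∈ R^(3×1). The projector onto W = col(U) is P = U (U^T U)^(-1) U^T.
Compute U^T U =
  [27],
and U^T v = (12).
Solve U^T U · c = U^T v for the coefficients: c = (4/9). The projection is proj_W(v) = U c.
Check: (v - proj_W(v)) · u_1 = 0  (should be 0).
Result: proj_W(v) = (4/3, -4/3, 4/3).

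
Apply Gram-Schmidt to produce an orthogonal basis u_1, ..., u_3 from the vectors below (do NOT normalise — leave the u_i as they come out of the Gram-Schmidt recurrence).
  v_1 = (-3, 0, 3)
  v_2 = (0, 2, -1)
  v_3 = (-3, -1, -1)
Orthogonal basis:
  u_1 = (-3, 0, 3)
  u_2 = (-1/2, 2, -1/2)
  u_3 = (-2, -1, -2)

Apply the Gram-Schmidt recurrence
  u_1 = v_1
  u_i = v_i − Σ_{j<i} ((v_i · u_j) / (u_j · u_j)) · u_j.

Step by step this gives:
  u_1 = (-3, 0, 3)
  u_2 = (-1/2, 2, -1/2)
  u_3 = (-2, -1, -2)

Orthogonality check:
  u_2 · u_1 = 0 (should be 0)
  u_3 · u_1 = 0 (should be 0)
  u_3 · u_2 = 0 (should be 0)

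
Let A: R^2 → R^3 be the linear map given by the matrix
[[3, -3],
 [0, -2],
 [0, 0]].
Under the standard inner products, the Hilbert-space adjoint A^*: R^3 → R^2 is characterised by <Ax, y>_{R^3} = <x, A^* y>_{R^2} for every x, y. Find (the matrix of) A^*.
A^* = A^T =
[[3, 0, 0],
 [-3, -2, 0]]

For real matrices with standard dot products, the defining identity <Ax, y> = <x, A^* y> gives (Ax)^T y = x^T (A^*) y, i.e. x^T A^T y = x^T (A^*) y. Since this holds for all x, y, we must have A^* = A^T. Therefore
A^* =
[[3, 0, 0],
 [-3, -2, 0]].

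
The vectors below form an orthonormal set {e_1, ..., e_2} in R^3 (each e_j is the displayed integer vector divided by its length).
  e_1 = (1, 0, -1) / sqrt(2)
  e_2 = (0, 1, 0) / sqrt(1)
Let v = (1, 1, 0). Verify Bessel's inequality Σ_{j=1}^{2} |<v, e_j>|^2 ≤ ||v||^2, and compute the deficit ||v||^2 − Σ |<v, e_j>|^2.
Σ |<v, e_j>|^2 = 3/2; ||v||^2 = 2; deficit = 1/2

Write each e_j = u_j / sqrt(<u_j, u_j>) where u_j is the displayed integer vector. Then <v, e_j> = <v, u_j> / sqrt(<u_j, u_j>), so |<v, e_j>|^2 = <v, u_j>^2 / <u_j, u_j>.
Coefficients: <v, e_1> = 1/sqrt(2), <v, e_2> = 1/sqrt(1).
Square and sum: Σ |<v, e_j>|^2 = 3/2.
Compute ||v||^2 = v·v = 2.
Deficit = 2 − 3/2 = 1/2 ≥ 0, confirming Bessel's inequality. (The deficit equals ||v − Σ <v,e_j> e_j||^2, the squared distance from v to span{e_j}.)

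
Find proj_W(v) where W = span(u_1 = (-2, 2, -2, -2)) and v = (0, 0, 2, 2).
proj_W(v) = (1, -1, 1, 1)

Set up U = [u_1 | ... | u_1] ∈ R^(4×1). The projector onto W = col(U) is P = U (U^T U)^(-1) U^T.
Compute U^T U =
  [16],
and U^T v = (-8).
Solve U^T U · c = U^T v for the coefficients: c = (-1/2). The projection is proj_W(v) = U c.
Check: (v - proj_W(v)) · u_1 = 0  (should be 0).
Result: proj_W(v) = (1, -1, 1, 1).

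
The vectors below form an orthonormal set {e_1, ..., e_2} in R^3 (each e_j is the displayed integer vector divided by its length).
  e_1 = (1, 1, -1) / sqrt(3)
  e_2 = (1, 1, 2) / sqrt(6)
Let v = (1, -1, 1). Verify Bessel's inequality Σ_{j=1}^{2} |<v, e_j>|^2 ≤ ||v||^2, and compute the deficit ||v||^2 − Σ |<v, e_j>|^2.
Σ |<v, e_j>|^2 = 1; ||v||^2 = 3; deficit = 2

Write each e_j = u_j / sqrt(<u_j, u_j>) where u_j is the displayed integer vector. Then <v, e_j> = <v, u_j> / sqrt(<u_j, u_j>), so |<v, e_j>|^2 = <v, u_j>^2 / <u_j, u_j>.
Coefficients: <v, e_1> = -1/sqrt(3), <v, e_2> = 2/sqrt(6).
Square and sum: Σ |<v, e_j>|^2 = 1.
Compute ||v||^2 = v·v = 3.
Deficit = 3 − 1 = 2 ≥ 0, confirming Bessel's inequality. (The deficit equals ||v − Σ <v,e_j> e_j||^2, the squared distance from v to span{e_j}.)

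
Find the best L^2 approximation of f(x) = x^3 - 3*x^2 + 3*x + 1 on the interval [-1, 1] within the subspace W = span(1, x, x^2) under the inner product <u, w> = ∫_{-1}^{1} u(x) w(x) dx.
g(x) = -3*x^2 + 18*x/5 + 1

The best approximation g ∈ W is the orthogonal projection of f onto W. Writing g = a_0 + a_1 x + a_2 x^2, the coefficients solve the normal equations G · a = b where
  G_{ij} = <φ_i, φ_j> and b_i = <f, φ_i>, with φ_0 = 1, φ_1 = x, φ_2 = x^2.
G =
  [2, 0, 2/3]
  [0, 2/3, 0]
  [2/3, 0, 2/5],
b = (0, 12/5, -8/15).
Solving gives a_0 = 1, a_1 = 18/5, a_2 = -3, so
  g(x) = -3*x^2 + 18*x/5 + 1.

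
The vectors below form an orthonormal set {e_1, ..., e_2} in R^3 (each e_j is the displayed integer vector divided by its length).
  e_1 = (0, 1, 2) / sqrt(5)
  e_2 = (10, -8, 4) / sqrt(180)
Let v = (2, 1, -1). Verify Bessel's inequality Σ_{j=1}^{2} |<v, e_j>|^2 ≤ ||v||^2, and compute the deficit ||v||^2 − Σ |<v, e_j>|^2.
Σ |<v, e_j>|^2 = 5/9; ||v||^2 = 6; deficit = 49/9

Write each e_j = u_j / sqrt(<u_j, u_j>) where u_j is the displayed integer vector. Then <v, e_j> = <v, u_j> / sqrt(<u_j, u_j>), so |<v, e_j>|^2 = <v, u_j>^2 / <u_j, u_j>.
Coefficients: <v, e_1> = -1/sqrt(5), <v, e_2> = 8/sqrt(180).
Square and sum: Σ |<v, e_j>|^2 = 5/9.
Compute ||v||^2 = v·v = 6.
Deficit = 6 − 5/9 = 49/9 ≥ 0, confirming Bessel's inequality. (The deficit equals ||v − Σ <v,e_j> e_j||^2, the squared distance from v to span{e_j}.)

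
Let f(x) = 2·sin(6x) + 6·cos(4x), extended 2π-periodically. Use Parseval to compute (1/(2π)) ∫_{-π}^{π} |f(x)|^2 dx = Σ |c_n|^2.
Σ |c_n|^2 = 20

Expand |f|^2 and use orthogonality of {sin(nx), cos(mx)} on [-π, π]:
  ∫_{-π}^{π} sin(nx)^2 dx = π, ∫ cos(mx)^2 dx = π, and cross terms integrate to 0.
So ∫_{-π}^{π} f(x)^2 dx = 2^2 · π + 6^2 · π = (4 + 36)π.
Divide by 2π: (4 + 36)/2 = 20.
By Parseval, this equals Σ |c_n|^2.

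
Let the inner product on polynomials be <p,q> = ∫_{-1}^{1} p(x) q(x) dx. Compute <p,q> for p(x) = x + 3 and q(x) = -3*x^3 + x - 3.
<p,q> = -278/15

Expand the product: p(x)·q(x) = -3*x^4 - 9*x^3 + x^2 - 9.
∫_{-1}^{1} of each monomial x^k gives [2/(k+1) if k even, 0 if k odd]. Integrating term-by-term (or equivalently evaluating the antiderivative F(x) = -3*x^5/5 - 9*x^4/4 + x^3/3 - 9*x at the endpoints):
  F(1) − F(−1) = -691/60 − (421/60) = -278/15.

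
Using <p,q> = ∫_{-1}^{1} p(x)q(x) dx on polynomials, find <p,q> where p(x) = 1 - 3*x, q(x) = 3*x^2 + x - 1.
<p,q> = -2

Expand the product: p(x)·q(x) = -9*x^3 + 4*x - 1.
∫_{-1}^{1} of each monomial x^k gives [2/(k+1) if k even, 0 if k odd]. Integrating term-by-term (or equivalently evaluating the antiderivative F(x) = -9*x^4/4 + 2*x^2 - x at the endpoints):
  F(1) − F(−1) = -5/4 − (3/4) = -2.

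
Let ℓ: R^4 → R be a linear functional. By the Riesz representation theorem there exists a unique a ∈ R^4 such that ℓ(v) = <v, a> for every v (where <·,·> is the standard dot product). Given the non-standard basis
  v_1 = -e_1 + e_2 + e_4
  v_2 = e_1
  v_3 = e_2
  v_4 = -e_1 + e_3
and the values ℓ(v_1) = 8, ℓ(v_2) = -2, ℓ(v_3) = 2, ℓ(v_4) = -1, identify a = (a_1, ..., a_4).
a = (-2, 2, -3, 4)

Write a = (a_1, ..., a_4) in the standard basis. For each basis vector v_i, ℓ(v_i) = <v_i, a> is a linear equation in the a_j's. Collect the n equations into a matrix system V a = ℓ, where row i of V is v_i (expressed in the standard basis). Since V is invertible (lower-triangular with 1s on the diagonal, up to permutation), solve by back-substitution:
  V =
[[-1, 1, 0, 1],
 [1, 0, 0, 0],
 [0, 1, 0, 0],
 [-1, 0, 1, 0]]
  V a = (8, -2, 2, -1)
Solving gives a = (-2, 2, -3, 4).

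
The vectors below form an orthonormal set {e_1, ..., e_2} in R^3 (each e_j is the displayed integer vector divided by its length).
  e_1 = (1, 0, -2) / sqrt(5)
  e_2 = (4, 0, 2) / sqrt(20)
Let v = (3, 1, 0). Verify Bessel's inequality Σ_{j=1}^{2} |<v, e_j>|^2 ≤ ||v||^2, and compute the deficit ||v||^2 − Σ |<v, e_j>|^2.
Σ |<v, e_j>|^2 = 9; ||v||^2 = 10; deficit = 1

Write each e_j = u_j / sqrt(<u_j, u_j>) where u_j is the displayed integer vector. Then <v, e_j> = <v, u_j> / sqrt(<u_j, u_j>), so |<v, e_j>|^2 = <v, u_j>^2 / <u_j, u_j>.
Coefficients: <v, e_1> = 3/sqrt(5), <v, e_2> = 12/sqrt(20).
Square and sum: Σ |<v, e_j>|^2 = 9.
Compute ||v||^2 = v·v = 10.
Deficit = 10 − 9 = 1 ≥ 0, confirming Bessel's inequality. (The deficit equals ||v − Σ <v,e_j> e_j||^2, the squared distance from v to span{e_j}.)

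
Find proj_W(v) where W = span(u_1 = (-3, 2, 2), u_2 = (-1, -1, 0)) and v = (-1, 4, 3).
proj_W(v) = (-43/33, 142/33, 74/33)

Set up U = [u_1 | ... | u_2] ∈ R^(3×2). The projector onto W = col(U) is P = U (U^T U)^(-1) U^T.
Compute U^T U =
  [17, 1]
  [1, 2],
and U^T v = (17, -3).
Solve U^T U · c = U^T v for the coefficients: c = (37/33, -68/33). The projection is proj_W(v) = U c.
Check: (v - proj_W(v)) · u_1 = 0  (should be 0).
Check: (v - proj_W(v)) · u_2 = 0  (should be 0).
Result: proj_W(v) = (-43/33, 142/33, 74/33).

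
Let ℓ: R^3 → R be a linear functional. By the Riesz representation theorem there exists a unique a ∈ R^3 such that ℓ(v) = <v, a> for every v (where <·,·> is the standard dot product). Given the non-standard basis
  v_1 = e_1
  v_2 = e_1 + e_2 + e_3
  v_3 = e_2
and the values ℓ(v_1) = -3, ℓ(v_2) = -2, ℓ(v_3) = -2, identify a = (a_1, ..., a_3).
a = (-3, -2, 3)

Write a = (a_1, ..., a_3) in the standard basis. For each basis vector v_i, ℓ(v_i) = <v_i, a> is a linear equation in the a_j's. Collect the n equations into a matrix system V a = ℓ, where row i of V is v_i (expressed in the standard basis). Since V is invertible (lower-triangular with 1s on the diagonal, up to permutation), solve by back-substitution:
  V =
[[1, 0, 0],
 [1, 1, 1],
 [0, 1, 0]]
  V a = (-3, -2, -2)
Solving gives a = (-3, -2, 3).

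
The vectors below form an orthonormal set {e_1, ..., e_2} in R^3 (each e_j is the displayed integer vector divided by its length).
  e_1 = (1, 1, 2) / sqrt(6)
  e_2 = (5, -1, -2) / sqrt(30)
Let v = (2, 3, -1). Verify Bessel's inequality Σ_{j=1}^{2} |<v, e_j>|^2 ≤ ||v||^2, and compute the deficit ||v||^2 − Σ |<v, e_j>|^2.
Σ |<v, e_j>|^2 = 21/5; ||v||^2 = 14; deficit = 49/5

Write each e_j = u_j / sqrt(<u_j, u_j>) where u_j is the displayed integer vector. Then <v, e_j> = <v, u_j> / sqrt(<u_j, u_j>), so |<v, e_j>|^2 = <v, u_j>^2 / <u_j, u_j>.
Coefficients: <v, e_1> = 3/sqrt(6), <v, e_2> = 9/sqrt(30).
Square and sum: Σ |<v, e_j>|^2 = 21/5.
Compute ||v||^2 = v·v = 14.
Deficit = 14 − 21/5 = 49/5 ≥ 0, confirming Bessel's inequality. (The deficit equals ||v − Σ <v,e_j> e_j||^2, the squared distance from v to span{e_j}.)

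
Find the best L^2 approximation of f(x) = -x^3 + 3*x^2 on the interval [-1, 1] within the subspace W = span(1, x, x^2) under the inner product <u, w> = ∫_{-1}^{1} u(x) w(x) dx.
g(x) = 3*x^2 - 3*x/5

The best approximation g ∈ W is the orthogonal projection of f onto W. Writing g = a_0 + a_1 x + a_2 x^2, the coefficients solve the normal equations G · a = b where
  G_{ij} = <φ_i, φ_j> and b_i = <f, φ_i>, with φ_0 = 1, φ_1 = x, φ_2 = x^2.
G =
  [2, 0, 2/3]
  [0, 2/3, 0]
  [2/3, 0, 2/5],
b = (2, -2/5, 6/5).
Solving gives a_0 = 0, a_1 = -3/5, a_2 = 3, so
  g(x) = 3*x^2 - 3*x/5.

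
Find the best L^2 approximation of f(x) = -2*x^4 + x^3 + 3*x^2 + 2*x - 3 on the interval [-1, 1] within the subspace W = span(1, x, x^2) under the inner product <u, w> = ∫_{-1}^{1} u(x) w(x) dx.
g(x) = 9*x^2/7 + 13*x/5 - 99/35

The best approximation g ∈ W is the orthogonal projection of f onto W. Writing g = a_0 + a_1 x + a_2 x^2, the coefficients solve the normal equations G · a = b where
  G_{ij} = <φ_i, φ_j> and b_i = <f, φ_i>, with φ_0 = 1, φ_1 = x, φ_2 = x^2.
G =
  [2, 0, 2/3]
  [0, 2/3, 0]
  [2/3, 0, 2/5],
b = (-24/5, 26/15, -48/35).
Solving gives a_0 = -99/35, a_1 = 13/5, a_2 = 9/7, so
  g(x) = 9*x^2/7 + 13*x/5 - 99/35.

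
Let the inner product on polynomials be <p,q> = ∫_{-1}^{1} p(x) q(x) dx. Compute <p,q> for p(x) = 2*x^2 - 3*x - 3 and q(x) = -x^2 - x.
<p,q> = 16/5

Expand the product: p(x)·q(x) = -2*x^4 + x^3 + 6*x^2 + 3*x.
∫_{-1}^{1} of each monomial x^k gives [2/(k+1) if k even, 0 if k odd]. Integrating term-by-term (or equivalently evaluating the antiderivative F(x) = -2*x^5/5 + x^4/4 + 2*x^3 + 3*x^2/2 at the endpoints):
  F(1) − F(−1) = 67/20 − (3/20) = 16/5.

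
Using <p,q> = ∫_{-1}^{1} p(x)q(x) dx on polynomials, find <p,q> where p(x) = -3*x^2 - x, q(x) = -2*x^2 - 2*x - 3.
<p,q> = 146/15

Expand the product: p(x)·q(x) = 6*x^4 + 8*x^3 + 11*x^2 + 3*x.
∫_{-1}^{1} of each monomial x^k gives [2/(k+1) if k even, 0 if k odd]. Integrating term-by-term (or equivalently evaluating the antiderivative F(x) = 6*x^5/5 + 2*x^4 + 11*x^3/3 + 3*x^2/2 at the endpoints):
  F(1) − F(−1) = 251/30 − (-41/30) = 146/15.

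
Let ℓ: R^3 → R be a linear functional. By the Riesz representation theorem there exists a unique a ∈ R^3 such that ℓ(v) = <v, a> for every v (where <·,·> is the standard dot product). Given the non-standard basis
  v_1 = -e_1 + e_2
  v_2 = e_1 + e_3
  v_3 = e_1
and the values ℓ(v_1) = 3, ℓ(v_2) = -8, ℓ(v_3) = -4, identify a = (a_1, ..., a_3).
a = (-4, -1, -4)

Write a = (a_1, ..., a_3) in the standard basis. For each basis vector v_i, ℓ(v_i) = <v_i, a> is a linear equation in the a_j's. Collect the n equations into a matrix system V a = ℓ, where row i of V is v_i (expressed in the standard basis). Since V is invertible (lower-triangular with 1s on the diagonal, up to permutation), solve by back-substitution:
  V =
[[-1, 1, 0],
 [1, 0, 1],
 [1, 0, 0]]
  V a = (3, -8, -4)
Solving gives a = (-4, -1, -4).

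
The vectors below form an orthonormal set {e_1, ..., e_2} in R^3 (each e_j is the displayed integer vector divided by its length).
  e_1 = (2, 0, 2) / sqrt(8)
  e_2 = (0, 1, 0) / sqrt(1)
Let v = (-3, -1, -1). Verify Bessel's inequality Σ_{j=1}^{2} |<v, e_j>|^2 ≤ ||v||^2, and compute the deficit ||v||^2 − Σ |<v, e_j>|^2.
Σ |<v, e_j>|^2 = 9; ||v||^2 = 11; deficit = 2

Write each e_j = u_j / sqrt(<u_j, u_j>) where u_j is the displayed integer vector. Then <v, e_j> = <v, u_j> / sqrt(<u_j, u_j>), so |<v, e_j>|^2 = <v, u_j>^2 / <u_j, u_j>.
Coefficients: <v, e_1> = -8/sqrt(8), <v, e_2> = -1/sqrt(1).
Square and sum: Σ |<v, e_j>|^2 = 9.
Compute ||v||^2 = v·v = 11.
Deficit = 11 − 9 = 2 ≥ 0, confirming Bessel's inequality. (The deficit equals ||v − Σ <v,e_j> e_j||^2, the squared distance from v to span{e_j}.)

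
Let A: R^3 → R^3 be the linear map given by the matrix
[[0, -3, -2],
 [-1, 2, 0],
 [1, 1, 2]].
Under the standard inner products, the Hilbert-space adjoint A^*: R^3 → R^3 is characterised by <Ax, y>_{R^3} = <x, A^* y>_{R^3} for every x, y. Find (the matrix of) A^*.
A^* = A^T =
[[0, -1, 1],
 [-3, 2, 1],
 [-2, 0, 2]]

For real matrices with standard dot products, the defining identity <Ax, y> = <x, A^* y> gives (Ax)^T y = x^T (A^*) y, i.e. x^T A^T y = x^T (A^*) y. Since this holds for all x, y, we must have A^* = A^T. Therefore
A^* =
[[0, -1, 1],
 [-3, 2, 1],
 [-2, 0, 2]].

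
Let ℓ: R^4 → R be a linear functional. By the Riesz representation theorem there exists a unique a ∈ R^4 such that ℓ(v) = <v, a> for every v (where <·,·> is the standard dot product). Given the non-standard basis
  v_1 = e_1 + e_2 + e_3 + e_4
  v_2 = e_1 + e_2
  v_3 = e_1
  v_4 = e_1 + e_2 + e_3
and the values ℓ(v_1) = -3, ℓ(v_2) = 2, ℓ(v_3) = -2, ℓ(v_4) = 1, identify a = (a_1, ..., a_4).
a = (-2, 4, -1, -4)

Write a = (a_1, ..., a_4) in the standard basis. For each basis vector v_i, ℓ(v_i) = <v_i, a> is a linear equation in the a_j's. Collect the n equations into a matrix system V a = ℓ, where row i of V is v_i (expressed in the standard basis). Since V is invertible (lower-triangular with 1s on the diagonal, up to permutation), solve by back-substitution:
  V =
[[1, 1, 1, 1],
 [1, 1, 0, 0],
 [1, 0, 0, 0],
 [1, 1, 1, 0]]
  V a = (-3, 2, -2, 1)
Solving gives a = (-2, 4, -1, -4).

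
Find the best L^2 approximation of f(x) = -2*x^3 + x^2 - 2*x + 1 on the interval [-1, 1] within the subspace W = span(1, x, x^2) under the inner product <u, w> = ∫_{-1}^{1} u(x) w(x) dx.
g(x) = x^2 - 16*x/5 + 1

The best approximation g ∈ W is the orthogonal projection of f onto W. Writing g = a_0 + a_1 x + a_2 x^2, the coefficients solve the normal equations G · a = b where
  G_{ij} = <φ_i, φ_j> and b_i = <f, φ_i>, with φ_0 = 1, φ_1 = x, φ_2 = x^2.
G =
  [2, 0, 2/3]
  [0, 2/3, 0]
  [2/3, 0, 2/5],
b = (8/3, -32/15, 16/15).
Solving gives a_0 = 1, a_1 = -16/5, a_2 = 1, so
  g(x) = x^2 - 16*x/5 + 1.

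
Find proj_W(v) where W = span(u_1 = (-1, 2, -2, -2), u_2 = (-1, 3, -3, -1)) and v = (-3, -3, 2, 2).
proj_W(v) = (27/35, -71/35, 71/35, 37/35)

Set up U = [u_1 | ... | u_2] ∈ R^(4×2). The projector onto W = col(U) is P = U (U^T U)^(-1) U^T.
Compute U^T U =
  [13, 15]
  [15, 20],
and U^T v = (-11, -14).
Solve U^T U · c = U^T v for the coefficients: c = (-2/7, -17/35). The projection is proj_W(v) = U c.
Check: (v - proj_W(v)) · u_1 = 0  (should be 0).
Check: (v - proj_W(v)) · u_2 = 0  (should be 0).
Result: proj_W(v) = (27/35, -71/35, 71/35, 37/35).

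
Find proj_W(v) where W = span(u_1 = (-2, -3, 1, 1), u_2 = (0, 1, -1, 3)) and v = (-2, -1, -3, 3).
proj_W(v) = (-44/41, -23/41, -21/41, 151/41)

Set up U = [u_1 | ... | u_2] ∈ R^(4×2). The projector onto W = col(U) is P = U (U^T U)^(-1) U^T.
Compute U^T U =
  [15, -1]
  [-1, 11],
and U^T v = (7, 11).
Solve U^T U · c = U^T v for the coefficients: c = (22/41, 43/41). The projection is proj_W(v) = U c.
Check: (v - proj_W(v)) · u_1 = 0  (should be 0).
Check: (v - proj_W(v)) · u_2 = 0  (should be 0).
Result: proj_W(v) = (-44/41, -23/41, -21/41, 151/41).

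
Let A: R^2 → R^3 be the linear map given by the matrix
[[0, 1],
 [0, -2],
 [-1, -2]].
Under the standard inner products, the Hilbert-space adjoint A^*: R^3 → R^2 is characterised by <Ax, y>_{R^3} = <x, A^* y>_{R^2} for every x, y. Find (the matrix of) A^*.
A^* = A^T =
[[0, 0, -1],
 [1, -2, -2]]

For real matrices with standard dot products, the defining identity <Ax, y> = <x, A^* y> gives (Ax)^T y = x^T (A^*) y, i.e. x^T A^T y = x^T (A^*) y. Since this holds for all x, y, we must have A^* = A^T. Therefore
A^* =
[[0, 0, -1],
 [1, -2, -2]].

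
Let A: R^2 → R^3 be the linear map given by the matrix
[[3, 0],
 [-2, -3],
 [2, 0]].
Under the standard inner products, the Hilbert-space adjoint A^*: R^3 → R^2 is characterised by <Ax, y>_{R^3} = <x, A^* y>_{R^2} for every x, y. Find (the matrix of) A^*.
A^* = A^T =
[[3, -2, 2],
 [0, -3, 0]]

For real matrices with standard dot products, the defining identity <Ax, y> = <x, A^* y> gives (Ax)^T y = x^T (A^*) y, i.e. x^T A^T y = x^T (A^*) y. Since this holds for all x, y, we must have A^* = A^T. Therefore
A^* =
[[3, -2, 2],
 [0, -3, 0]].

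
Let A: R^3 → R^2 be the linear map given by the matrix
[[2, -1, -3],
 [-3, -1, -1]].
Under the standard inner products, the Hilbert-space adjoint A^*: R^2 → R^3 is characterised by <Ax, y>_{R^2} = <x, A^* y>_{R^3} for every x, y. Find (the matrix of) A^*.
A^* = A^T =
[[2, -3],
 [-1, -1],
 [-3, -1]]

For real matrices with standard dot products, the defining identity <Ax, y> = <x, A^* y> gives (Ax)^T y = x^T (A^*) y, i.e. x^T A^T y = x^T (A^*) y. Since this holds for all x, y, we must have A^* = A^T. Therefore
A^* =
[[2, -3],
 [-1, -1],
 [-3, -1]].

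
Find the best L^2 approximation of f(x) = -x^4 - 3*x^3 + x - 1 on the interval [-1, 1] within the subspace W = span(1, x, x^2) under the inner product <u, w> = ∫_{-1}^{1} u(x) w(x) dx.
g(x) = -6*x^2/7 - 4*x/5 - 32/35

The best approximation g ∈ W is the orthogonal projection of f onto W. Writing g = a_0 + a_1 x + a_2 x^2, the coefficients solve the normal equations G · a = b where
  G_{ij} = <φ_i, φ_j> and b_i = <f, φ_i>, with φ_0 = 1, φ_1 = x, φ_2 = x^2.
G =
  [2, 0, 2/3]
  [0, 2/3, 0]
  [2/3, 0, 2/5],
b = (-12/5, -8/15, -20/21).
Solving gives a_0 = -32/35, a_1 = -4/5, a_2 = -6/7, so
  g(x) = -6*x^2/7 - 4*x/5 - 32/35.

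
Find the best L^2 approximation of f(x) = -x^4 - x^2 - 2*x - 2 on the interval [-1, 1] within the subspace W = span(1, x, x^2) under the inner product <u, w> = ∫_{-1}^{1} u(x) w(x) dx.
g(x) = -13*x^2/7 - 2*x - 67/35

The best approximation g ∈ W is the orthogonal projection of f onto W. Writing g = a_0 + a_1 x + a_2 x^2, the coefficients solve the normal equations G · a = b where
  G_{ij} = <φ_i, φ_j> and b_i = <f, φ_i>, with φ_0 = 1, φ_1 = x, φ_2 = x^2.
G =
  [2, 0, 2/3]
  [0, 2/3, 0]
  [2/3, 0, 2/5],
b = (-76/15, -4/3, -212/105).
Solving gives a_0 = -67/35, a_1 = -2, a_2 = -13/7, so
  g(x) = -13*x^2/7 - 2*x - 67/35.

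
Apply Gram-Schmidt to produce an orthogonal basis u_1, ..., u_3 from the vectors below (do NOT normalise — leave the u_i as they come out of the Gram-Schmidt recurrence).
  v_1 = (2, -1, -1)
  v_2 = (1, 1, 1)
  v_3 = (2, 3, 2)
Orthogonal basis:
  u_1 = (2, -1, -1)
  u_2 = (1, 1, 1)
  u_3 = (0, 1/2, -1/2)

Apply the Gram-Schmidt recurrence
  u_1 = v_1
  u_i = v_i − Σ_{j<i} ((v_i · u_j) / (u_j · u_j)) · u_j.

Step by step this gives:
  u_1 = (2, -1, -1)
  u_2 = (1, 1, 1)
  u_3 = (0, 1/2, -1/2)

Orthogonality check:
  u_2 · u_1 = 0 (should be 0)
  u_3 · u_1 = 0 (should be 0)
  u_3 · u_2 = 0 (should be 0)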